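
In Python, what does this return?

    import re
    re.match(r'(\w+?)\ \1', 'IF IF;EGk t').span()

(0, 5)

After group 1 captures some text, `\1` only succeeds where that same text appears again.
With `match`, the pattern is implicitly anchored at the beginning.
The match spans [0:5] → 'IF IF'.
Captured: group 1 = 'IF'.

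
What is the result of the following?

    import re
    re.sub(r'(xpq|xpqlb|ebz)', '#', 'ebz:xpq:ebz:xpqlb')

Alternation tries branches left to right and keeps the first one that lets the overall match succeed at that position.
Each match is replaced by '#'.

'#:#:#:#lb'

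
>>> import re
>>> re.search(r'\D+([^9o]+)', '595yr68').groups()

This matches one or more of a non-digit; then one or more of any character except [9o] (captured).
`re.search` scans for the first position where the pattern succeeds.
The match spans [3:7] → 'yr68'.
Captured: group 1 = '68'.

('68',)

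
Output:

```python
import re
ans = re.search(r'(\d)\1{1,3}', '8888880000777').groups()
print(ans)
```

('8',)

`\1` is not a pattern — it's the concrete string captured by group 1, re-applied verbatim.
`re.search` scans for the first position where the pattern succeeds.
The match spans [0:4] → '8888'.
Captured: group 1 = '8'.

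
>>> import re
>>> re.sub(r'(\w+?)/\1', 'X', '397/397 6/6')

'X X'

After group 1 captures some text, `\1` only succeeds where that same text appears again.
Every occurrence is swapped for 'X'.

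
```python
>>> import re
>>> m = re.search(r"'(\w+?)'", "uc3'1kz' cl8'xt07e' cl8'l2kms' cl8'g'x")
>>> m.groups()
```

('1kz',)

The match spans [3:8] → "'1kz'".
Captured: group 1 = '1kz'.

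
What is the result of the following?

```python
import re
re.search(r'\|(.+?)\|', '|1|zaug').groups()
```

('1',)

`re.search` tries every starting position until one works.
The match spans [0:3] → '|1|'.
Captured: group 1 = '1'.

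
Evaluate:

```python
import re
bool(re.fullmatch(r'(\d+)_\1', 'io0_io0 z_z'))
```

False

`fullmatch` succeeds only if the pattern covers the string from start to end.
Here there's no way to consume every character, so the call returns None, and `bool(None)` is False.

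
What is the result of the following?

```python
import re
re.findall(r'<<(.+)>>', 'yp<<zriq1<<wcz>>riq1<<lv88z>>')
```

Walking the string: at [2:29] match '<<zriq1<<wcz>>riq1<<lv88z>>', group 1 = 'zriq1<<wcz>>riq1<<lv88z'.
`findall` collects group 1 from the one match (1 total).

['zriq1<<wcz>>riq1<<lv88z']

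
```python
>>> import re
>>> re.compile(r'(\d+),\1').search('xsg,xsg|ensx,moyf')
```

None

The backreference `\1` re-matches whatever the first group consumed, character for character.
Here nothing in the string fits, so the call returns None.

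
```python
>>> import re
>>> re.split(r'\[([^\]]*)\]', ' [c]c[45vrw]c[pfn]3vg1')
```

[' ', 'c', 'c', '45vrw', 'c', 'pfn', '3vg1']

Matches to split on: at [1:4] → '[c]'; at [5:12] → '[45vrw]'; at [13:18] → '[pfn]'.
With a capturing group present, the delimiter's captured portion is kept in the result list.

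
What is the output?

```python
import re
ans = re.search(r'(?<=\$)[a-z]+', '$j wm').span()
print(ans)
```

(1, 2)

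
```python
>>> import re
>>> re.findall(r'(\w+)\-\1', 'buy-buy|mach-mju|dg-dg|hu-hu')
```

The backreference `\1` re-matches whatever the first group consumed, character for character.
Matches: at [0:7] match 'buy-buy', group 1 = 'buy'; at [17:22] match 'dg-dg', group 1 = 'dg'; at [23:28] match 'hu-hu', group 1 = 'hu'.
Because there's exactly one group, `findall` drops the full match and keeps group 1 from each hit.

['buy', 'dg', 'hu']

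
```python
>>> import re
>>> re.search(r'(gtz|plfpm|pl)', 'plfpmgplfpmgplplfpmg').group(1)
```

'plfpm'

The match spans [0:5] → 'plfpm'.
Captured: group 1 = 'plfpm'.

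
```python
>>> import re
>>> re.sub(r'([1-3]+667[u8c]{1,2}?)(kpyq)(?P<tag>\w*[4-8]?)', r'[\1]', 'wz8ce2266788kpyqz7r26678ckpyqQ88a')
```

This matches one or more of a character in [1-3], then the literal '667', then 1 to 2 of one of [u8c] (lazy) (captured); then the literal 'kp', then the literal 'yq' (captured); then zero or more of a word character, then optionally a character in [4-8] (captured as 'tag').
Matches: at [5:33] → '2266788kpyqz7r26678ckpyqQ88a'.
`\1` in the replacement pulls in group 1's text for each match.

'wz8ce[2266788]'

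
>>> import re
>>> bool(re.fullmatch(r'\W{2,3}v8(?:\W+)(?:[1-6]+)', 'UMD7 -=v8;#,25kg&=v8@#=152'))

False

The pattern matches 2 to 3 of a non-word character, then the literal 'v8'; then one or more of a non-word character (non-capturing group); then one or more of a character in [1-6] (non-capturing group).
For `fullmatch`, every character of the input must be accounted for by the pattern.
Here there's no way to consume every character, so the call returns None, and `bool(None)` is False.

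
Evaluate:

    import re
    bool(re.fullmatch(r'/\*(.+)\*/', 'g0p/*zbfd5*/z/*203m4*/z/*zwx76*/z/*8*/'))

`re.fullmatch` requires the pattern to consume the entire string.
Here there's no way to consume every character, so the call returns None, and `bool(None)` is False.

False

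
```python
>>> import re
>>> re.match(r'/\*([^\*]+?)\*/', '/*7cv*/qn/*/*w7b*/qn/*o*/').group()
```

`match` is anchored at position 0; if the pattern doesn't fit there, it returns None.
The match spans [0:7] → '/*7cv*/'.
Captured: group 1 = '7cv'.

'/*7cv*/'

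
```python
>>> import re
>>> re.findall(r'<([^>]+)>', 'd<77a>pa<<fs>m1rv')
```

`findall` collects group 1 from each match (2 total).

['77a', '<fs']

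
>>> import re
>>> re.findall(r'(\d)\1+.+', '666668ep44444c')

['6']

`\1` has to match the exact text group 1 already captured.
`findall` collects group 1 from the one match (1 total).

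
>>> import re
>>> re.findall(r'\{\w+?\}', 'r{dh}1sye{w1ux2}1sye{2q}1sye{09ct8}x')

Walking the string: at [1:5] → '{dh}'; at [9:16] → '{w1ux2}'; at [20:24] → '{2q}'; at [28:35] → '{09ct8}'.
Since nothing is captured, `findall` lists the 4 matched substrings directly.

['{dh}', '{w1ux2}', '{2q}', '{09ct8}']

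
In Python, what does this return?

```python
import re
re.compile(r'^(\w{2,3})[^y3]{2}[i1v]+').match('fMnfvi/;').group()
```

With `match`, the pattern is implicitly anchored at the beginning.
The match spans [0:6] → 'fMnfvi'.

'fMnfvi'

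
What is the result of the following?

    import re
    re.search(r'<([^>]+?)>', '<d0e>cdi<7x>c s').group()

`re.search` scans for the first position where the pattern succeeds.
The match spans [0:5] → '<d0e>'.
Captured: group 1 = 'd0e'.

'<d0e>'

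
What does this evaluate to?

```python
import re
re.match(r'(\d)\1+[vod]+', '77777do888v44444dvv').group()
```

'77777do'

`re.match` only tries the pattern at the start of the string.
The match spans [0:7] → '77777do'.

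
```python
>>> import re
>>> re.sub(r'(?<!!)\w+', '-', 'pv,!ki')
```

'-,!k-'

The negative lookahead/lookbehind blocks any match where the forbidden context is present.
Matches: at [0:2] → 'pv'; at [5:6] → 'i'.
Every occurrence is swapped for '-'.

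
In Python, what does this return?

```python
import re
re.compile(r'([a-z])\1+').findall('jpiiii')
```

['i']

`\1` has to match the exact text group 1 already captured.
`findall` collects group 1 from the one match (1 total).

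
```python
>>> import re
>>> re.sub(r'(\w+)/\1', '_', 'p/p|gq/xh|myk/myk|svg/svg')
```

A backreference is literal: `\1` must see the identical characters the first group matched.
Each match is replaced by '_'.

'_|gq/xh|_|_'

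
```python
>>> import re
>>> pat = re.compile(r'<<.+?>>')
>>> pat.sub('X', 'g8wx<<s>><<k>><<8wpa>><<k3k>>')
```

Because the quantifier is non-greedy, it stops expanding at the earliest point where the rest of the pattern can succeed.
Matches: at [4:9] → '<<s>>'; at [9:14] → '<<k>>'; at [14:22] → '<<8wpa>>'; at [22:29] → '<<k3k>>'.
Each match is replaced by 'X'.

'g8wxXXXX'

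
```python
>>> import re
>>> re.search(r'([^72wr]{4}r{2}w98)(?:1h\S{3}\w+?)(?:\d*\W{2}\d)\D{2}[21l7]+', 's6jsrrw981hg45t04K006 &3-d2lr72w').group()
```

's6jsrrw981hg45t04K006 &3-d2l'

The pattern matches exactly 4 of any character except [72wr], then exactly 2 of the literal 'r', then the literal 'w98' (captured); then the literal '1h', then exactly 3 of a non-whitespace character, then one or more of a word character (lazy) (non-capturing group); then zero or more of a digit, then exactly 2 of a non-word character, then a digit (non-capturing group); then exactly 2 of a non-digit, then one or more of one of [21l7].
`re.search` tries every starting position until one works.
The match spans [0:28] → 's6jsrrw981hg45t04K006 &3-d2l'.
Captured: group 1 = 's6jsrrw98'.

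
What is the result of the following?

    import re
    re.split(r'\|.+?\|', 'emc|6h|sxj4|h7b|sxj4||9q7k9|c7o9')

['emc', 'sxj4', 'sxj4', 'c7o9']

Lazy quantifiers expand one character at a time until the remainder of the pattern can match.
Matches to split on: at [3:7] → '|6h|'; at [11:16] → '|h7b|'; at [20:28] → '||9q7k9|'.
`split` removes every match and returns the 4 fragments in between.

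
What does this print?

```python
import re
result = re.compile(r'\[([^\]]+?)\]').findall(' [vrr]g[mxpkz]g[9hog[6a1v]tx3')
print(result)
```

Because there's exactly one group, `findall` drops the full match and keeps group 1 from each hit.

['vrr', 'mxpkz', '9hog[6a1v']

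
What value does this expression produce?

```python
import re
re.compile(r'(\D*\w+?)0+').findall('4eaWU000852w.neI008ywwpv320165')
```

Because the quantifier is non-greedy, it stops expanding at the earliest point where the rest of the pattern can succeed.
One capturing group, so `findall` returns just the captured substring from each match — 3 in all.

['4eaWU', 'w.neI0', '8ywwpv32']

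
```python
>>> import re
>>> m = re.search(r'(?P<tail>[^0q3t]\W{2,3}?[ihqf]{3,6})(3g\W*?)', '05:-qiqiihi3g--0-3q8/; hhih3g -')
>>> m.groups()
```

('8/; hhih', '3g')

Pattern: any character except [0q3t], then 2 to 3 of a non-word character (lazy), then 3 to 6 of one of [ihqf] (captured as 'tail'); then the literal '3g', then zero or more of a non-word character (lazy) (captured).
The `?` after the quantifier makes it lazy — it takes as little as possible before letting the rest of the pattern try.
`search` walks the string left to right and returns the first match it finds.
The match spans [19:29] → '8/; hhih3g'.
Captured: group 1 = '8/; hhih', group 2 = '3g'.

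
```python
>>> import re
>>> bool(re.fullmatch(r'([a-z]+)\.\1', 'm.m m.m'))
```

For `fullmatch`, every character of the input must be accounted for by the pattern.
Here the string isn't matched end-to-end, so the call returns None, and `bool(None)` is False.

False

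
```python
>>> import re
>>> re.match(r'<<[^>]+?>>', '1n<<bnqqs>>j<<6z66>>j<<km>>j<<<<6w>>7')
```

With `match`, the pattern is implicitly anchored at the beginning.
Here the pattern fails at index 0, so the call returns None.

None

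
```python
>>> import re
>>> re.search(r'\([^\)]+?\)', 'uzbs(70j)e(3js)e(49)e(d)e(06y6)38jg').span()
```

(4, 9)

`re.search` scans for the first position where the pattern succeeds.
The match spans [4:9] → '(70j)'.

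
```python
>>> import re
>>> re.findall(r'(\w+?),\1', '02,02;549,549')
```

['02', '549']

`\1` has to match the exact text group 1 already captured.
Walking the string: at [0:5] match '02,02', group 1 = '02'; at [6:13] match '549,549', group 1 = '549'.
With a single group, `findall` returns only what that group captured — 2 items.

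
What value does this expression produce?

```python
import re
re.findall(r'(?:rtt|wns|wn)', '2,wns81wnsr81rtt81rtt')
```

The regex engine tests alternatives in the order written; an earlier branch that matches wins even if a later one would match more.
Walking the string: at [2:5] → 'wns'; at [7:10] → 'wns'; at [13:16] → 'rtt'; at [18:21] → 'rtt'.
With no groups in the pattern, `findall` gives back each whole match — 4 here.

['wns', 'wns', 'rtt', 'rtt']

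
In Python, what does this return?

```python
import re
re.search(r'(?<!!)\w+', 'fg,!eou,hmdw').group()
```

Because the assertion is negative and zero-width, positions next to the forbidden text are skipped.
The match spans [0:2] → 'fg'.

'fg'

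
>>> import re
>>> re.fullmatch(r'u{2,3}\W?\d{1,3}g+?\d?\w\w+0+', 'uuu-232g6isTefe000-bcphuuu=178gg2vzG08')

The pattern matches 2 to 3 of the literal 'u', then optionally a non-word character, then 1 to 3 of a digit; then one or more of a literal 'g' (lazy); then optionally a digit, then a word character, then one or more of a word character; then one or more of a literal '0'.
For `fullmatch`, every character of the input must be accounted for by the pattern.
Here there's no way to consume every character, so the call returns None.

None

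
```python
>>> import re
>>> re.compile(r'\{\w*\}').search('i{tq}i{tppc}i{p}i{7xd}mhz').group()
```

`re.search` tries every starting position until one works.
The match spans [1:5] → '{tq}'.

'{tq}'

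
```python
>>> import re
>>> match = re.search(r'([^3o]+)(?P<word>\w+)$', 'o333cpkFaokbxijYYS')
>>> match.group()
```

'cpkFaokbxijYYS'

The pattern matches one or more of any character except [3o] (captured); then one or more of a word character (captured as 'word'); then anchored at the end.
`re.search` tries every starting position until one works.
The match spans [4:18] → 'cpkFaokbxijYYS'.
Captured: group 1 = 'cpkFa', group 2 = 'okbxijYYS'.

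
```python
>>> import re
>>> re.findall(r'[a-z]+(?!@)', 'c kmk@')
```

['c', 'km']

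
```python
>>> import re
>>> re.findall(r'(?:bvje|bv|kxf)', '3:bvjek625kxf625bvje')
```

['bvje', 'kxf', 'bvje']

Alternation isn't longest-match — the leftmost alternative that fits at this position is chosen.
Matches: at [2:6] → 'bvje'; at [10:13] → 'kxf'; at [16:20] → 'bvje'.
Since nothing is captured, `findall` lists the 3 matched substrings directly.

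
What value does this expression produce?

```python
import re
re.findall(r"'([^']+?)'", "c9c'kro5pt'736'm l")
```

With a single group, `findall` returns only what that group captured — 1 item.

['kro5pt']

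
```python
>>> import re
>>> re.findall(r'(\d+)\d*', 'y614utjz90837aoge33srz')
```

['614', '90837', '33']

The pattern matches one or more of a digit (captured); then zero or more of a digit.
Walking the string: at [1:4] match '614', group 1 = '614'; at [8:13] match '90837', group 1 = '90837'; at [17:19] match '33', group 1 = '33'.
With a single group, `findall` returns only what that group captured — 3 items.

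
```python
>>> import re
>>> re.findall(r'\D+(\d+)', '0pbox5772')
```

['5772']

Because there's exactly one group, `findall` drops the full match and keeps group 1 from the one hit.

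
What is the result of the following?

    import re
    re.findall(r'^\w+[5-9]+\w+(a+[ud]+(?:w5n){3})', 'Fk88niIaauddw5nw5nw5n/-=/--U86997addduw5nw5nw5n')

['auddw5nw5nw5n']

With a single group, `findall` returns only what that group captured — 1 item.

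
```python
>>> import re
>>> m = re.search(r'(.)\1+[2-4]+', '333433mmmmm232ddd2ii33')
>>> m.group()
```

After group 1 captures some text, `\1` only succeeds where that same text appears again.
The match spans [0:6] → '333433'.

'333433'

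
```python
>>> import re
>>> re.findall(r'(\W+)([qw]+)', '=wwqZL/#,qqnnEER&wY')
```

The pattern matches one or more of a non-word character (captured); then one or more of one of [qw] (captured).
Scanning left to right: at [0:4] match '=wwq', groups = ('=', 'wwq'); at [6:11] match '/#,qq', groups = ('/#,', 'qq'); at [16:18] match '&w', groups = ('&', 'w').
2 groups means each result is a tuple of 2 captured strings — 3 here.

[('=', 'wwq'), ('/#,', 'qq'), ('&', 'w')]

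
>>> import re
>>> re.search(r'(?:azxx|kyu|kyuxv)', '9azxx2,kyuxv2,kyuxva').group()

'azxx'

The match spans [1:5] → 'azxx'.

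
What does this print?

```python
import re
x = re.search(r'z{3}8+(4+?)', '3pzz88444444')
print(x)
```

Pattern: exactly 3 of a literal 'z', then one or more of the literal '8'; then one or more of a literal '4' (lazy) (captured).
Here no position works, so the call returns None.

None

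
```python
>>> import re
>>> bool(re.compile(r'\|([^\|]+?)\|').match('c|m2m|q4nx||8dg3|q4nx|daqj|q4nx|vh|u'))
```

With `match`, the pattern is implicitly anchored at the beginning.
Here the pattern fails at index 0, so the call returns None, and `bool(None)` is False.

False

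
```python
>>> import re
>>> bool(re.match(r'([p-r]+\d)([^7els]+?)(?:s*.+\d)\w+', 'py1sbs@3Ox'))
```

`match` is anchored at position 0; if the pattern doesn't fit there, it returns None.
Here the string doesn't start with a match, so the call returns None, and `bool(None)` is False.

False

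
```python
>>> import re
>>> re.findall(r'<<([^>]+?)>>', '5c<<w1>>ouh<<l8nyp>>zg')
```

['w1', 'l8nyp']

Walking the string: at [2:8] match '<<w1>>', group 1 = 'w1'; at [11:20] match '<<l8nyp>>', group 1 = 'l8nyp'.
Because there's exactly one group, `findall` drops the full match and keeps group 1 from each hit.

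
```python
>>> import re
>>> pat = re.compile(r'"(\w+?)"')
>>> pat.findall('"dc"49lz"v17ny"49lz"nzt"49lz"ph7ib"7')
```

['dc', 'v17ny', 'nzt', 'ph7ib']

Walking the string: at [0:4] match '"dc"', group 1 = 'dc'; at [8:15] match '"v17ny"', group 1 = 'v17ny'; at [19:24] match '"nzt"', group 1 = 'nzt'; at [28:35] match '"ph7ib"', group 1 = 'ph7ib'.
`findall` collects group 1 from each match (4 total).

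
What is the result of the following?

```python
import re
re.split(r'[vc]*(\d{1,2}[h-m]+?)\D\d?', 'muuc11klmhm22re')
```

['muu', '11k', 'mhm22re']

This matches zero or more of one of [vc]; then 1 to 2 of a digit, then one or more of a character in [h-m] (lazy) (captured); then a non-digit, then optionally a digit.
The `?` after the quantifier makes it lazy — it takes as little as possible before letting the rest of the pattern try.
Matches to split on: at [3:8] → 'c11kl'.
Because the pattern has a capturing group, `split` also inserts each captured text between the pieces.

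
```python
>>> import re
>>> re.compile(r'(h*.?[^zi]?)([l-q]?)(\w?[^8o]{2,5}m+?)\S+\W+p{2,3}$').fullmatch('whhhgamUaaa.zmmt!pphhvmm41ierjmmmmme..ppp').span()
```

(0, 41)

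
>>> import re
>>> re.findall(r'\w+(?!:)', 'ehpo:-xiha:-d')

`(?!…)`/`(?<!…)` only lets a position through if the neighbouring text does NOT match; no characters are consumed.
Scanning left to right: at [0:3] → 'ehp'; at [6:9] → 'xih'; at [12:13] → 'd'.
`findall` yields the raw match text (3 of them) because the pattern has no groups.

['ehp', 'xih', 'd']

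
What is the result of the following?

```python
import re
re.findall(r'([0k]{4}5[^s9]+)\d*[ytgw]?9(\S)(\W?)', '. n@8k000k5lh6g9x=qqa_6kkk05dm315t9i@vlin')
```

[('000k5lh6g', 'x', '='), ('kkk05dm315t', 'i', '@')]

Pattern: exactly 4 of one of [0k], then the literal '5', then one or more of any character except [s9] (captured); then zero or more of a digit, then optionally one of [ytgw], then the literal '9'; then a non-whitespace character (captured); then optionally a non-word character (captured).
Matches: at [6:18] match '000k5lh6g9x=', groups = ('000k5lh6g', 'x', '='); at [23:37] match 'kkk05dm315t9i@', groups = ('kkk05dm315t', 'i', '@').
`findall` packs the 3 group values into a tuple for every match.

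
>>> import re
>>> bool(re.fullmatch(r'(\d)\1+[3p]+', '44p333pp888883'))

False

For `fullmatch`, every character of the input must be accounted for by the pattern.
Here there's no way to consume every character, so the call returns None, and `bool(None)` is False.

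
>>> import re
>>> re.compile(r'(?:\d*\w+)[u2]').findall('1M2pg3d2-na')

The pattern matches zero or more of a digit, then one or more of a word character (non-capturing group); then one of [u2].
Matches: at [0:8] → '1M2pg3d2'.
`findall` yields the raw match text (1 of them) because the pattern has no groups.

['1M2pg3d2']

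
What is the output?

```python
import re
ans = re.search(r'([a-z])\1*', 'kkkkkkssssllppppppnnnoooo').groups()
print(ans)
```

`\1` has to match the exact text group 1 already captured.
Unlike `match`, `search` isn't anchored — it looks for the pattern anywhere in the string.
The match spans [0:6] → 'kkkkkk'.
Captured: group 1 = 'k'.

('k',)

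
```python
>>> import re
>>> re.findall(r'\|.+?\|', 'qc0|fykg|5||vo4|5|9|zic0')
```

A `+?`/`*?`/`{m,n}?` starts at its minimum and grows only as far as needed for what follows to match.
With no groups in the pattern, `findall` gives back each whole match — 3 here.

['|fykg|', '||vo4|', '|9|']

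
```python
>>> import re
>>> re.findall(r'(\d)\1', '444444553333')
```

['4', '4', '4', '5', '3', '3']

A backreference is literal: `\1` must see the identical characters the first group matched.
Walking the string: at [0:2] match '44', group 1 = '4'; at [2:4] match '44', group 1 = '4'; at [4:6] match '44', group 1 = '4'; at [6:8] match '55', group 1 = '5'; at [8:10] match '33', group 1 = '3'; ….
With a single group, `findall` returns only what that group captured — 6 items.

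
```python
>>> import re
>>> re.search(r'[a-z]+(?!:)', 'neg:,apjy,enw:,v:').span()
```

(0, 2)

A negative assertion filters positions out without eating any characters.
The match spans [0:2] → 'ne'.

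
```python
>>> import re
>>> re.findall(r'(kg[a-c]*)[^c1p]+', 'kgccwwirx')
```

['kgcc']

This matches the literal 'kg', then zero or more of a character in [a-c] (captured); then one or more of any character except [c1p].
Walking the string: at [0:9] match 'kgccwwirx', group 1 = 'kgcc'.
One capturing group, so `findall` returns just the captured substring from the one match — 1 in all.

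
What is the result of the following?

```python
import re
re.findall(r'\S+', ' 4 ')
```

['4']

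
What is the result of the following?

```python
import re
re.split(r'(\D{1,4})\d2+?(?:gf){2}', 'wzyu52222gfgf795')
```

['', 'wzyu', '795']

The pattern matches 1 to 4 of a non-digit (captured); then a digit, then one or more of a literal '2' (lazy), then the literal 'gf' repeated 2 times.
Matches to split on: at [0:13] → 'wzyu52222gfgf'.
Because the pattern has a capturing group, `split` also inserts each captured text between the pieces.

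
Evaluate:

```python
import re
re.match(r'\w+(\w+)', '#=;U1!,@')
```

Pattern: one or more of a word character; then one or more of a word character (captured).
`re.match` won't scan ahead — the pattern has to work from the very first character.
Here the pattern fails at index 0, so the call returns None.

None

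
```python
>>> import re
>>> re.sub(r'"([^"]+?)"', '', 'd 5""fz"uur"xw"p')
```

Matches: at [4:8] → '"fz"'; at [11:15] → '"xw"'.
Each match is replaced by ''.

'd 5"uurp'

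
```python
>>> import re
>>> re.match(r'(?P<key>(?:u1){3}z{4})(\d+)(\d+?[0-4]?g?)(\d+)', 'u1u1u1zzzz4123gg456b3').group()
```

'u1u1u1zzzz4123'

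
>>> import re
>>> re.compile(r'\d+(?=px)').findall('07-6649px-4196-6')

['6649']

The `(?=…)`/`(?<=…)` assertion just peeks at neighbouring text; it doesn't advance the match position.
No capturing groups, so `findall` returns the 1 full match string.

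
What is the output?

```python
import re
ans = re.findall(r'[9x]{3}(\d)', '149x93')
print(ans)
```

`findall` collects group 1 from the one match (1 total).

['3']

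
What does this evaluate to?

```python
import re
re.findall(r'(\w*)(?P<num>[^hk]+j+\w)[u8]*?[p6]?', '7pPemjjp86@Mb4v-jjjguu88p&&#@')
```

Pattern: zero or more of a word character (captured); then one or more of any character except [hk], then one or more of a literal 'j', then a word character (captured as 'num'); then zero or more of one of [u8] (lazy), then optionally one of [p6].
Walking the string: at [0:20] match '7pPemjjp86@Mb4v-jjjg', groups = ('7pPemjjp86', '@Mb4v-jjjg').
2 groups means the one result is a tuple of 2 captured strings — 1 here.

[('7pPemjjp86', '@Mb4v-jjjg')]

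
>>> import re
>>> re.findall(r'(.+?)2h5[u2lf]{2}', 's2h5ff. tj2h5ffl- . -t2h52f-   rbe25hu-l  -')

A non-greedy quantifier consumes as few characters as it can — just enough that the remainder of the pattern still matches from where it stops; whatever follows it matches normally.
With a single group, `findall` returns only what that group captured — 3 items.

['s', '. tj', 'l- . -t']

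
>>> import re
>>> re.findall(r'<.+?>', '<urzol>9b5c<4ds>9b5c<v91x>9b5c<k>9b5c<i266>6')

No capturing groups, so `findall` returns the 5 full match strings.

['<urzol>', '<4ds>', '<v91x>', '<k>', '<i266>']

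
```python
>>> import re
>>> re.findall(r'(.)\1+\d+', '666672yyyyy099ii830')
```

['6', 'y', 'i']

A backreference is literal: `\1` must see the identical characters the first group matched.
Walking the string: at [0:6] match '666672', group 1 = '6'; at [6:14] match 'yyyyy099', group 1 = 'y'; at [14:19] match 'ii830', group 1 = 'i'.
With a single group, `findall` returns only what that group captured — 3 items.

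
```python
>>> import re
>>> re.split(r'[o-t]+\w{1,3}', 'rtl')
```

This matches one or more of a character in [o-t]; then 1 to 3 of a word character.
Matches to split on: at [0:3] → 'rtl'.
The string is cut at each match, leaving 2 pieces.

['', '']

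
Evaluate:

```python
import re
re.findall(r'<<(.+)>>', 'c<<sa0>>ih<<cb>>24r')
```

Matches: at [1:16] match '<<sa0>>ih<<cb>>', group 1 = 'sa0>>ih<<cb'.
`findall` collects group 1 from the one match (1 total).

['sa0>>ih<<cb']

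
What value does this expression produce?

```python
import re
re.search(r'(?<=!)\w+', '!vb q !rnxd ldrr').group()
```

'vb'

The positive lookaround only admits positions where the adjacent text matches; those characters stay outside the span.
`re.search` tries every starting position until one works.
The match spans [1:3] → 'vb'.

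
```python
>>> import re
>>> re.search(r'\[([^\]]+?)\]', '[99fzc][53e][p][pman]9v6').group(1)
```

'99fzc'

`re.search` tries every starting position until one works.
The match spans [0:7] → '[99fzc]'.
Captured: group 1 = '99fzc'.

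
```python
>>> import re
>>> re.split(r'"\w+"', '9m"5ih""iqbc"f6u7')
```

['9m', '', 'f6u7']

Matches to split on: at [2:7] → '"5ih"'; at [7:13] → '"iqbc"'.
Splitting on the pattern gives 3 pieces.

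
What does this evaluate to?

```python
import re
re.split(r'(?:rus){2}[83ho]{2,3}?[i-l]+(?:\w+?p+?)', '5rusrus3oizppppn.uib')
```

['5', 'pppn.uib']

A non-greedy quantifier consumes as few characters as it can — just enough that the remainder of the pattern still matches from where it stops; whatever follows it matches normally.
`split` removes every match and returns the 2 fragments in between.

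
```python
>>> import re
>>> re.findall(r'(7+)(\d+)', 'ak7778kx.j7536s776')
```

[('777', '8'), ('7', '536'), ('77', '6')]

Pattern: one or more of a literal '7' (captured); then one or more of a digit (captured).
Walking the string: at [2:6] match '7778', groups = ('777', '8'); at [10:14] match '7536', groups = ('7', '536'); at [15:18] match '776', groups = ('77', '6').
With 2 capturing groups, `findall` returns a 2-tuple per match.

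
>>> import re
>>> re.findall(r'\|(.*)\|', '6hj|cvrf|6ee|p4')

Scanning left to right: at [3:13] match '|cvrf|6ee|', group 1 = 'cvrf|6ee'.
Because there's exactly one group, `findall` drops the full match and keeps group 1 from the one hit.

['cvrf|6ee']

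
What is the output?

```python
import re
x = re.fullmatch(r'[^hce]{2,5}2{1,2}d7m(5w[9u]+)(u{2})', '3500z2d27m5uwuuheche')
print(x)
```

None

Pattern: 2 to 5 of any character except [hce], then 1 to 2 of a literal '2', then the literal 'd7m'; then the literal '5w', then one or more of one of [9u] (captured); then exactly 2 of a literal 'u' (captured).
`re.fullmatch` is like wrapping the pattern in `^…$` (in single-line mode).
Here the pattern can't cover the whole string, so the call returns None.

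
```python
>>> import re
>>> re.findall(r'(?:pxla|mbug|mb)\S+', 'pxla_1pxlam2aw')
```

No capturing groups, so `findall` returns the 1 full match string.

['pxla_1pxlam2aw']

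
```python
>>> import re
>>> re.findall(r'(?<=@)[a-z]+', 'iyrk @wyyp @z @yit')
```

['wyyp', 'z', 'yit']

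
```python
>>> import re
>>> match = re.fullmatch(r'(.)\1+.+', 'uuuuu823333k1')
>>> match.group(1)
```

'u'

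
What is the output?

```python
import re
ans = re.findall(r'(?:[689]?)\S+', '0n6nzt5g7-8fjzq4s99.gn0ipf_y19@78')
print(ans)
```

['0n6nzt5g7-8fjzq4s99.gn0ipf_y19@78']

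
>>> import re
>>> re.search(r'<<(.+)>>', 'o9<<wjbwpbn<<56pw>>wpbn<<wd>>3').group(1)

'wjbwpbn<<56pw>>wpbn<<wd'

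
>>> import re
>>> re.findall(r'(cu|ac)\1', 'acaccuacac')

['ac', 'ac']

`\1` has to match the exact text group 1 already captured.
One capturing group, so `findall` returns just the captured substring from each match — 2 in all.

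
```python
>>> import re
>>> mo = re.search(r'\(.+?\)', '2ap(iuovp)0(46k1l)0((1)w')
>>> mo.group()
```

The `?` after the quantifier makes it lazy — it takes as little as possible before letting the rest of the pattern try.
The match spans [3:10] → '(iuovp)'.

'(iuovp)'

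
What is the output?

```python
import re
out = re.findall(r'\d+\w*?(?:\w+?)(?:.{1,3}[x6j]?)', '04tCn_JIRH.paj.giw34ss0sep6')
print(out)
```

The pattern matches one or more of a digit, then zero or more of a word character (lazy); then one or more of a word character (lazy) (non-capturing group); then 1 to 3 of any character, then optionally one of [x6j] (non-capturing group).
Matches: at [0:6] → '04tCn_'; at [18:24] → '34ss0s'.
Since nothing is captured, `findall` lists the 2 matched substrings directly.

['04tCn_', '34ss0s']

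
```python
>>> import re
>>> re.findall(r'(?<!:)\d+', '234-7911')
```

['234', '7911']

Because the assertion is negative and zero-width, positions next to the forbidden text are skipped.
`findall` yields the raw match text (2 of them) because the pattern has no groups.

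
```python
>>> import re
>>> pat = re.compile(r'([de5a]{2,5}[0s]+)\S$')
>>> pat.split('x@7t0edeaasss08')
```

This matches 2 to 5 of one of [de5a], then one or more of one of [0s] (captured); then a non-whitespace character; then anchored at the end.
`re.split` interleaves the captured-group text with the surrounding fragments.

['x@7t0', 'edeaasss0', '']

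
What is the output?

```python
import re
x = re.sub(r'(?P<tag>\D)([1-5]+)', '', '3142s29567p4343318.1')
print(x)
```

314295678

This matches a non-digit (captured as 'tag'); then one or more of a character in [1-5] (captured).
Each match is replaced by ''.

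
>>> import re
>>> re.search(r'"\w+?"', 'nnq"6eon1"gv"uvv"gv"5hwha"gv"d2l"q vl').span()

(3, 10)

Unlike `match`, `search` isn't anchored — it looks for the pattern anywhere in the string.
The match spans [3:10] → '"6eon1"'.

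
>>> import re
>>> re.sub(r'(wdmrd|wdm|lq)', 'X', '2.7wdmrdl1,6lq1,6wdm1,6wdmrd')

'2.7Xl1,6X1,6X1,6X'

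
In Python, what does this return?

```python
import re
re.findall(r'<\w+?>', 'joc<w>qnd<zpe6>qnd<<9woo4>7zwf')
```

['<w>', '<zpe6>', '<9woo4>']

Matches: at [3:6] → '<w>'; at [9:15] → '<zpe6>'; at [19:26] → '<9woo4>'.
No capturing groups, so `findall` returns the 3 full match strings.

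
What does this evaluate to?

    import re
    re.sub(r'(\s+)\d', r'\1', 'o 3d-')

'o d-'

Pattern: one or more of whitespace (captured); then a digit.
The replacement refers to a captured group, so each match is rewritten using its own captured text.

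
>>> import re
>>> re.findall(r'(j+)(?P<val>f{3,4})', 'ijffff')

[('j', 'ffff')]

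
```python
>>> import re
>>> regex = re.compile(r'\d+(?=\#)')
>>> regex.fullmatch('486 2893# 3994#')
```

None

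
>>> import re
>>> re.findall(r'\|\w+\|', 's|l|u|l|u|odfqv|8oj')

No capturing groups, so `findall` returns the 3 full match strings.

['|l|', '|l|', '|odfqv|']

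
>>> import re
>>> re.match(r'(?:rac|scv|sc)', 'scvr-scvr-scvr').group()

`match` is anchored at position 0; if the pattern doesn't fit there, it returns None.
The match spans [0:3] → 'scv'.

'scv'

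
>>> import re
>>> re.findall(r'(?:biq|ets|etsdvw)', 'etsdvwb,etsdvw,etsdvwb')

Alternation tries branches left to right and keeps the first one that lets the overall match succeed at that position.
Matches: at [0:3] → 'ets'; at [8:11] → 'ets'; at [15:18] → 'ets'.
`findall` yields the raw match text (3 of them) because the pattern has no groups.

['ets', 'ets', 'ets']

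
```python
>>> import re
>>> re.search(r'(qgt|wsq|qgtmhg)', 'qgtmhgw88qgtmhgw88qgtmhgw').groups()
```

('qgt',)

The match spans [0:3] → 'qgt'.
Captured: group 1 = 'qgt'.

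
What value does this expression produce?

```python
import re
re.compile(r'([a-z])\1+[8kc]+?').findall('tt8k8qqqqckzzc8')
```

['t', 'q', 'z']

A backreference is literal: `\1` must see the identical characters the first group matched.
One capturing group, so `findall` returns just the captured substring from each match — 3 in all.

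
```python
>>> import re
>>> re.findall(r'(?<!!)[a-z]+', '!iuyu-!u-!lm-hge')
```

['uyu', 'm', 'hge']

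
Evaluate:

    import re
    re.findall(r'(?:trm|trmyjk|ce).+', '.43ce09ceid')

Matches: at [3:11] → 'ce09ceid'.
No capturing groups, so `findall` returns the 1 full match string.

['ce09ceid']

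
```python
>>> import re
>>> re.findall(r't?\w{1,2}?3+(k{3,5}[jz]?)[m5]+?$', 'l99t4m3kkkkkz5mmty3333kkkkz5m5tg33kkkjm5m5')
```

Pattern: optionally the literal 't', then 1 to 2 of a word character (lazy), then one or more of the literal '3'; then 3 to 5 of a literal 'k', then optionally one of [jz] (captured); then one or more of one of [m5] (lazy); then anchored at the end.
Because there's exactly one group, `findall` drops the full match and keeps group 1 from the one hit.

['kkkj']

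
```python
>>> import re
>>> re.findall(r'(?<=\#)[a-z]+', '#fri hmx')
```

['fri']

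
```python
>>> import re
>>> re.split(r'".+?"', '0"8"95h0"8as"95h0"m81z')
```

['0', '95h0', '95h0"m81z']

Lazy quantifiers expand one character at a time until the remainder of the pattern can match.
Matches to split on: at [1:4] → '"8"'; at [8:13] → '"8as"'.
Splitting on the pattern gives 3 pieces.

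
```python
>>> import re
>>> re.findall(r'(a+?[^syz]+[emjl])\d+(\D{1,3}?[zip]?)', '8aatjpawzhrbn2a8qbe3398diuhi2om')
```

The pattern matches one or more of the literal 'a' (lazy), then one or more of any character except [syz], then one of [emjl] (captured); then one or more of a digit; then 1 to 3 of a non-digit (lazy), then optionally one of [zip] (captured).
Because the quantifier is non-greedy, it stops expanding at the earliest point where the rest of the pattern can succeed.
Scanning left to right: at [14:25] match 'a8qbe3398di', groups = ('a8qbe', 'di').
With 2 capturing groups, `findall` returns a 2-tuple per match.

[('a8qbe', 'di')]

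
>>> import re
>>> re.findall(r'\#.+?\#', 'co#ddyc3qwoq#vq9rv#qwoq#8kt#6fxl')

['#ddyc3qwoq#', '#qwoq#']

A non-greedy quantifier consumes as few characters as it can — just enough that the remainder of the pattern still matches from where it stops; whatever follows it matches normally.
`findall` yields the raw match text (2 of them) because the pattern has no groups.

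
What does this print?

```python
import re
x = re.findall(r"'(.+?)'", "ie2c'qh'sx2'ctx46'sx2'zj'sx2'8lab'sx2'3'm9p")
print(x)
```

Because the quantifier is non-greedy, it stops expanding at the earliest point where the rest of the pattern can succeed.
With a single group, `findall` returns only what that group captured — 5 items.

['qh', 'ctx46', 'zj', '8lab', '3']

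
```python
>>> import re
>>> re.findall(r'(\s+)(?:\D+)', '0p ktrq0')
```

With a single group, `findall` returns only what that group captured — 1 item.

[' ']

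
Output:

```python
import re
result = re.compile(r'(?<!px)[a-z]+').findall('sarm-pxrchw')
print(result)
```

['sarm', 'pxrchw']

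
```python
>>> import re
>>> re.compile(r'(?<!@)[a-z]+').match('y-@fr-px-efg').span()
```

The negative lookahead/lookbehind blocks any match where the forbidden context is present.
`re.match` won't scan ahead — the pattern has to work from the very first character.
The match spans [0:1] → 'y'.

(0, 1)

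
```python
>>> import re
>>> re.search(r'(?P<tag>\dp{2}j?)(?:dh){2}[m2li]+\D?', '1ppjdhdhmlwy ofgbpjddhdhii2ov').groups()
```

('1ppj',)

The match spans [0:11] → '1ppjdhdhmlw'.
Captured: group 1 = '1ppj'.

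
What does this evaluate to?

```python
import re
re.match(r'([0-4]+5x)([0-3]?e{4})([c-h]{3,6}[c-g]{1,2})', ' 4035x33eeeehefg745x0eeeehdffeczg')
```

`re.match` won't scan ahead — the pattern has to work from the very first character.
Here the pattern fails at index 0, so the call returns None.

None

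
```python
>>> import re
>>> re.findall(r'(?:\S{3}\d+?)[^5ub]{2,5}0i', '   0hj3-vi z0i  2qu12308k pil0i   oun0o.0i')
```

['0hj3-vi z0i', '2qu12308k pil0i', 'oun0o.0i']

Pattern: exactly 3 of a non-whitespace character, then one or more of a digit (lazy) (non-capturing group); then 2 to 5 of any character except [5ub], then the literal '0i'.
Matches: at [3:14] → '0hj3-vi z0i'; at [16:31] → '2qu12308k pil0i'; at [34:42] → 'oun0o.0i'.
`findall` yields the raw match text (3 of them) because the pattern has no groups.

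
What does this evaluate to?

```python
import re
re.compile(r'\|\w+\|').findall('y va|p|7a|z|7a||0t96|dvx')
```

['|p|', '|z|', '|0t96|']

`findall` yields the raw match text (3 of them) because the pattern has no groups.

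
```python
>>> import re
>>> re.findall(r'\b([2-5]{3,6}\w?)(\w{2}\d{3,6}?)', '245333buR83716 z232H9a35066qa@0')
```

Pattern: a word boundary (`\b`, zero-width); then 3 to 6 of a character in [2-5], then optionally a word character (captured); then exactly 2 of a word character, then 3 to 6 of a digit (lazy) (captured).
Matches: at [0:12] match '245333buR837', groups = ('245333b', 'uR837').
`findall` packs the 2 group values into a tuple for every match.

[('245333b', 'uR837')]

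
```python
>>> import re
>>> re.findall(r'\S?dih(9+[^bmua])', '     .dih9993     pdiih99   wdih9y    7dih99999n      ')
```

['9993', '9y', '99999n']

With a single group, `findall` returns only what that group captured — 3 items.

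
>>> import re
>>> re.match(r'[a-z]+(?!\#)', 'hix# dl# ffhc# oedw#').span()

(0, 2)

The negative lookaround is zero-width — it rules out positions where the adjacent text would match, without consuming anything.
With `match`, the pattern is implicitly anchored at the beginning.
The match spans [0:2] → 'hi'.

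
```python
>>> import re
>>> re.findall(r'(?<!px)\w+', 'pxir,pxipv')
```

['pxir', 'pxipv']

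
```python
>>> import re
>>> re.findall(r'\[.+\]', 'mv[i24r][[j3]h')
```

['[i24r][[j3]']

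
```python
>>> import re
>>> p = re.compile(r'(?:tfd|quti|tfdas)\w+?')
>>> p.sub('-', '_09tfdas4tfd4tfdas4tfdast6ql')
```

Alternation tries branches left to right and keeps the first one that lets the overall match succeed at that position.
Each match is replaced by '-'.

'_09-s4--s4-st6ql'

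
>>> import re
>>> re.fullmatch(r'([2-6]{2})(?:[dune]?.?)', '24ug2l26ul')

None

The pattern matches exactly 2 of a character in [2-6] (captured); then optionally one of [dune], then optionally any character (non-capturing group).
`re.fullmatch` is like wrapping the pattern in `^…$` (in single-line mode).
Here the string isn't matched end-to-end, so the call returns None.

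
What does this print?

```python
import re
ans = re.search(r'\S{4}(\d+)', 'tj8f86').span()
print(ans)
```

(0, 6)

The pattern matches exactly 4 of a non-whitespace character; then one or more of a digit (captured).
The match spans [0:6] → 'tj8f86'.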